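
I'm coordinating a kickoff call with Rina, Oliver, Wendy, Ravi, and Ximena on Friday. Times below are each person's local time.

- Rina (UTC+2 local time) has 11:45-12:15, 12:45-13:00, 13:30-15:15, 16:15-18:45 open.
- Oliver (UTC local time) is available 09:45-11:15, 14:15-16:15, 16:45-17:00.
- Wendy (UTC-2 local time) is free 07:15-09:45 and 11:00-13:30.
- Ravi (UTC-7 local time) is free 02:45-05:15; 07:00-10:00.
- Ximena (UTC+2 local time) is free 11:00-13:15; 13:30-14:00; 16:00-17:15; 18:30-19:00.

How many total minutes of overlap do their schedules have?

Rina in UTC: 09:45-10:15, 10:45-11:00, 11:30-13:15, 14:15-16:45 (subtract 2h to convert from UTC+2).
Oliver in UTC: 09:45-11:15, 14:15-16:15, 16:45-17:00.
Wendy in UTC: 09:15-11:45, 13:00-15:30 (add 2h to convert from UTC-2).
Ravi in UTC: 09:45-12:15, 14:00-17:00 (add 7h to convert from UTC-7).
Ximena in UTC: 09:00-11:15, 11:30-12:00, 14:00-15:15, 16:30-17:00 (subtract 2h to convert from UTC+2).
Rina ∩ Oliver: 09:45-10:15, 10:45-11:00, 14:15-16:15.
Rina ∩ Oliver ∩ Wendy: 09:45-10:15, 10:45-11:00, 14:15-15:30.
Rina ∩ Oliver ∩ Wendy ∩ Ravi: 09:45-10:15, 10:45-11:00, 14:15-15:30.
Rina ∩ Oliver ∩ Wendy ∩ Ravi ∩ Ximena: 09:45-10:15, 10:45-11:00, 14:15-15:15.
Those are the intersection windows.
Summing the common windows: 30 + 15 + 60 = 105 minutes.

105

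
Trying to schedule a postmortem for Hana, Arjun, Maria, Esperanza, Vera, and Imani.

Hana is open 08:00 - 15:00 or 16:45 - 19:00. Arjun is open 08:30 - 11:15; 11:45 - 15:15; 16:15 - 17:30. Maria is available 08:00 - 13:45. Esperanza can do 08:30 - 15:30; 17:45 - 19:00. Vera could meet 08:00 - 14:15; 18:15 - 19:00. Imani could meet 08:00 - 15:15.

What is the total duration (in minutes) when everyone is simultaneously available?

285

Hana ∩ Arjun: 08:30-11:15, 11:45-15:00, 16:45-17:30.
Hana ∩ Arjun ∩ Maria: 08:30-11:15, 11:45-13:45.
Hana ∩ Arjun ∩ Maria ∩ Esperanza: 08:30-11:15, 11:45-13:45.
Hana ∩ Arjun ∩ Maria ∩ Esperanza ∩ Vera: 08:30-11:15, 11:45-13:45.
Hana ∩ Arjun ∩ Maria ∩ Esperanza ∩ Vera ∩ Imani: 08:30-11:15, 11:45-13:45.
So the common availability across everyone is 08:30-11:15, 11:45-13:45.
Summing the common windows: 165 + 120 = 285 minutes.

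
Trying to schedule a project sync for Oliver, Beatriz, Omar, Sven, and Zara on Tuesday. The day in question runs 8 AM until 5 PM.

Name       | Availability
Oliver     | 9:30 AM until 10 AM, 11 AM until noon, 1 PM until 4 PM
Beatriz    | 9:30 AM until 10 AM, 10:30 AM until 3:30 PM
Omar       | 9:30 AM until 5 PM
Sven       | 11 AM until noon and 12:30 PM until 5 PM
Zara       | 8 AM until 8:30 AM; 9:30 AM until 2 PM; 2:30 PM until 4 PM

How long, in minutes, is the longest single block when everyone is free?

60

Oliver ∩ Beatriz: 09:30-10:00, 11:00-12:00, 13:00-15:30.
Oliver ∩ Beatriz ∩ Omar: 09:30-10:00, 11:00-12:00, 13:00-15:30.
Oliver ∩ Beatriz ∩ Omar ∩ Sven: 11:00-12:00, 13:00-15:30.
Oliver ∩ Beatriz ∩ Omar ∩ Sven ∩ Zara: 11:00-12:00, 13:00-14:00, 14:30-15:30.
The longest is 11:00-12:00 at 60 minutes.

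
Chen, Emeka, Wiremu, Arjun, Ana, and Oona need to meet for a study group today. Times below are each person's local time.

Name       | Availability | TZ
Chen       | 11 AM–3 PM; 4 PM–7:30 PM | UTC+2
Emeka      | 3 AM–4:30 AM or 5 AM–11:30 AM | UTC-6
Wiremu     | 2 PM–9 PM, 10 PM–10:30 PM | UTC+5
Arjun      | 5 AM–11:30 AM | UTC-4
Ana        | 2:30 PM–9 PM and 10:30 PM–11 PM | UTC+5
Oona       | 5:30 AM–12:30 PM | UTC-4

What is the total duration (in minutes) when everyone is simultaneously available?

Chen in UTC: 09:00-13:00, 14:00-17:30 (subtract 2h to convert from UTC+2).
Emeka in UTC: 09:00-10:30, 11:00-17:30 (add 6h to convert from UTC-6).
Wiremu in UTC: 09:00-16:00, 17:00-17:30 (subtract 5h to convert from UTC+5).
Arjun in UTC: 09:00-15:30 (add 4h to convert from UTC-4).
Ana in UTC: 09:30-16:00, 17:30-18:00 (subtract 5h to convert from UTC+5).
Oona in UTC: 09:30-16:30 (add 4h to convert from UTC-4).
Chen ∩ Emeka: 09:00-10:30, 11:00-13:00, 14:00-17:30.
Chen ∩ Emeka ∩ Wiremu: 09:00-10:30, 11:00-13:00, 14:00-16:00, 17:00-17:30.
Chen ∩ Emeka ∩ Wiremu ∩ Arjun: 09:00-10:30, 11:00-13:00, 14:00-15:30.
Chen ∩ Emeka ∩ Wiremu ∩ Arjun ∩ Ana: 09:30-10:30, 11:00-13:00, 14:00-15:30.
Chen ∩ Emeka ∩ Wiremu ∩ Arjun ∩ Ana ∩ Oona: 09:30-10:30, 11:00-13:00, 14:00-15:30.
Summing the common windows: 60 + 120 + 90 = 270 minutes.

270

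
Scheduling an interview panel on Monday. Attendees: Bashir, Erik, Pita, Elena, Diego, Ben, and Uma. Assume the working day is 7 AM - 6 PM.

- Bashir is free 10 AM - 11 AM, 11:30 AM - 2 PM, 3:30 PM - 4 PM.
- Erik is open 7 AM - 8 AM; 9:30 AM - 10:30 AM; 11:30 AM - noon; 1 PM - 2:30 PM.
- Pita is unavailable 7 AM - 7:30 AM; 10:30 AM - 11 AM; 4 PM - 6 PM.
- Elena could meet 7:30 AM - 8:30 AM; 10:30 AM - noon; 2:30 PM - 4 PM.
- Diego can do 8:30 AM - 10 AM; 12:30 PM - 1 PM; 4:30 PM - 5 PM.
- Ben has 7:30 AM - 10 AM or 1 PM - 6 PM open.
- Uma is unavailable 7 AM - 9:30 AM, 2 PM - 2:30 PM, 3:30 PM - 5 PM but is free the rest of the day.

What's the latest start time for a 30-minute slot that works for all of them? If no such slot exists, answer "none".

none

Bashir free: 10:00-11:00, 11:30-14:00, 15:30-16:00.
Erik free: 07:00-08:00, 09:30-10:30, 11:30-12:00, 13:00-14:30.
Pita free: 07:30-10:30, 11:00-16:00 (invert busy blocks within the working day).
Elena free: 07:30-08:30, 10:30-12:00, 14:30-16:00.
Diego free: 08:30-10:00, 12:30-13:00, 16:30-17:00.
Ben free: 07:30-10:00, 13:00-18:00.
Uma free: 09:30-14:00, 14:30-15:30, 17:00-18:00 (invert busy blocks within the working day).
Bashir ∩ Erik: 10:00-10:30, 11:30-12:00, 13:00-14:00.
Bashir ∩ Erik ∩ Pita: 10:00-10:30, 11:30-12:00, 13:00-14:00.
Bashir ∩ Erik ∩ Pita ∩ Elena: 11:30-12:00.
Bashir ∩ Erik ∩ Pita ∩ Elena ∩ Diego: ∅.
Bashir ∩ Erik ∩ Pita ∩ Elena ∩ Diego ∩ Ben: ∅.
Bashir ∩ Erik ∩ Pita ∩ Elena ∩ Diego ∩ Ben ∩ Uma: ∅.
There is no time when everyone is free.
No common window is at least 30 minutes long.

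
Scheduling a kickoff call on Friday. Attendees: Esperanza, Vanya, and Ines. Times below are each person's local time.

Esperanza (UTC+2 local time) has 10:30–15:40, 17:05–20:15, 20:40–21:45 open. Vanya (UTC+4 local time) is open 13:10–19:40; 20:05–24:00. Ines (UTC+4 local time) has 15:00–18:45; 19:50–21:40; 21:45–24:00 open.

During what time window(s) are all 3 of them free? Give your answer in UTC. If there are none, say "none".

Esperanza in UTC: 08:30-13:40, 15:05-18:15, 18:40-19:45 (subtract 2h to convert from UTC+2).
Vanya in UTC: 09:10-15:40, 16:05-20:00 (subtract 4h to convert from UTC+4).
Ines in UTC: 11:00-14:45, 15:50-17:40, 17:45-20:00 (subtract 4h to convert from UTC+4).
Esperanza ∩ Vanya: 09:10-13:40, 15:05-15:40, 16:05-18:15, 18:40-19:45.
Esperanza ∩ Vanya ∩ Ines: 11:00-13:40, 16:05-17:40, 17:45-18:15, 18:40-19:45.

11:00-13:40, 16:05-17:40, 17:45-18:15, 18:40-19:45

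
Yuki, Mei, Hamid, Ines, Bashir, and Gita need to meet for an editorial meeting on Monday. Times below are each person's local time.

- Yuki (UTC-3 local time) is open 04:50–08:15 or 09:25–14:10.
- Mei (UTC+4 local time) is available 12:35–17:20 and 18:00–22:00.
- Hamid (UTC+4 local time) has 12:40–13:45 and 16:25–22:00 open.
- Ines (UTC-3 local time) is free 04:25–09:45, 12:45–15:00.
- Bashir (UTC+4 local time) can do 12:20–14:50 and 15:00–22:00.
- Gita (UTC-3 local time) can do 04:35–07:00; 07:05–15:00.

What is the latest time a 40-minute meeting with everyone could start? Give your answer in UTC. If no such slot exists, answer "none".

16:30

Yuki in UTC: 07:50-11:15, 12:25-17:10 (add 3h to convert from UTC-3).
Mei in UTC: 08:35-13:20, 14:00-18:00 (subtract 4h to convert from UTC+4).
Hamid in UTC: 08:40-09:45, 12:25-18:00 (subtract 4h to convert from UTC+4).
Ines in UTC: 07:25-12:45, 15:45-18:00 (add 3h to convert from UTC-3).
Bashir in UTC: 08:20-10:50, 11:00-18:00 (subtract 4h to convert from UTC+4).
Gita in UTC: 07:35-10:00, 10:05-18:00 (add 3h to convert from UTC-3).
Yuki ∩ Mei: 08:35-11:15, 12:25-13:20, 14:00-17:10.
Yuki ∩ Mei ∩ Hamid: 08:40-09:45, 12:25-13:20, 14:00-17:10.
Yuki ∩ Mei ∩ Hamid ∩ Ines: 08:40-09:45, 12:25-12:45, 15:45-17:10.
Yuki ∩ Mei ∩ Hamid ∩ Ines ∩ Bashir: 08:40-09:45, 12:25-12:45, 15:45-17:10.
Yuki ∩ Mei ∩ Hamid ∩ Ines ∩ Bashir ∩ Gita: 08:40-09:45, 12:25-12:45, 15:45-17:10.
The last common window of at least 40 minutes is 15:45-17:10; a 40-minute meeting can start as late as 16:30 and still end by 17:10.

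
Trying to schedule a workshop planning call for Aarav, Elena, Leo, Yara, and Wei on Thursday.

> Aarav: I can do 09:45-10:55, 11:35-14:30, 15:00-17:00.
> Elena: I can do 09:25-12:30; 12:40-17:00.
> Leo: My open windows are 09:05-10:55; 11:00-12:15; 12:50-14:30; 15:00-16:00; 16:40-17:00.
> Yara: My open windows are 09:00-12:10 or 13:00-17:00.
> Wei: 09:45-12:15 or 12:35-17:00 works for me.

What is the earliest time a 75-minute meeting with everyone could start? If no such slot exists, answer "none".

13:00

Aarav ∩ Elena: 09:45-10:55, 11:35-12:30, 12:40-14:30, 15:00-17:00.
Aarav ∩ Elena ∩ Leo: 09:45-10:55, 11:35-12:15, 12:50-14:30, 15:00-16:00, 16:40-17:00.
Aarav ∩ Elena ∩ Leo ∩ Yara: 09:45-10:55, 11:35-12:10, 13:00-14:30, 15:00-16:00, 16:40-17:00.
Aarav ∩ Elena ∩ Leo ∩ Yara ∩ Wei: 09:45-10:55, 11:35-12:10, 13:00-14:30, 15:00-16:00, 16:40-17:00.
Those are the intersection windows.
The first common window of at least 75 minutes is 13:00-14:30, so the earliest start is 13:00.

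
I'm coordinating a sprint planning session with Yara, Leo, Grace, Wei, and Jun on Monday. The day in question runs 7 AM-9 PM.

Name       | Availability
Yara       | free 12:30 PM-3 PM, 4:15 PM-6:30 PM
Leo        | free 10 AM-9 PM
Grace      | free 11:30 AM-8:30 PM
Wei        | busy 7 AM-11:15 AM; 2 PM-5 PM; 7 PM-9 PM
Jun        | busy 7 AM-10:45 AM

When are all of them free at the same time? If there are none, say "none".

Yara free: 12:30-15:00, 16:15-18:30.
Leo free: 10:00-21:00.
Grace free: 11:30-20:30.
Wei free: 11:15-14:00, 17:00-19:00 (invert busy blocks within the working day).
Jun free: 10:45-21:00 (invert busy blocks within the working day).
Yara ∩ Leo: 12:30-15:00, 16:15-18:30.
Yara ∩ Leo ∩ Grace: 12:30-15:00, 16:15-18:30.
Yara ∩ Leo ∩ Grace ∩ Wei: 12:30-14:00, 17:00-18:30.
Yara ∩ Leo ∩ Grace ∩ Wei ∩ Jun: 12:30-14:00, 17:00-18:30.

12:30-14:00, 17:00-18:30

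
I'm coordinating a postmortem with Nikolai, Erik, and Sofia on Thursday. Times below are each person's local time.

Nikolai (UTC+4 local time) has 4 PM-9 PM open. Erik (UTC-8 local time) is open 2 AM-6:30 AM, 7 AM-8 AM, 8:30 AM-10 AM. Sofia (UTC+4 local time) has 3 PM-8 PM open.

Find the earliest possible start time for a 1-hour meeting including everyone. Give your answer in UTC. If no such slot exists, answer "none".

12:00

Nikolai in UTC: 12:00-17:00 (subtract 4h to convert from UTC+4).
Erik in UTC: 10:00-14:30, 15:00-16:00, 16:30-18:00 (add 8h to convert from UTC-8).
Sofia in UTC: 11:00-16:00 (subtract 4h to convert from UTC+4).
Nikolai ∩ Erik: 12:00-14:30, 15:00-16:00, 16:30-17:00.
Nikolai ∩ Erik ∩ Sofia: 12:00-14:30, 15:00-16:00.
The first common window of at least 60 minutes is 12:00-14:30, so the earliest start is 12:00.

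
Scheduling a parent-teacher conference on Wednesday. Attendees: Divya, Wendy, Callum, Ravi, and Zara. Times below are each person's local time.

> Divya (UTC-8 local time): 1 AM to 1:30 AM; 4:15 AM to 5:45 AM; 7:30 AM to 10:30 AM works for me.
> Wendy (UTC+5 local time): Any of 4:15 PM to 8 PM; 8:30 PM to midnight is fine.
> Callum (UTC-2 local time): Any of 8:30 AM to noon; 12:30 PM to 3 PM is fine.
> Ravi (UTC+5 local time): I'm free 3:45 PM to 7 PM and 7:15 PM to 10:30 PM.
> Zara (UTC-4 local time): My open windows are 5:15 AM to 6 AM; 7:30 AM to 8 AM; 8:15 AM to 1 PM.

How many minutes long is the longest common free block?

Divya in UTC: 09:00-09:30, 12:15-13:45, 15:30-18:30 (add 8h to convert from UTC-8).
Wendy in UTC: 11:15-15:00, 15:30-19:00 (subtract 5h to convert from UTC+5).
Callum in UTC: 10:30-14:00, 14:30-17:00 (add 2h to convert from UTC-2).
Ravi in UTC: 10:45-14:00, 14:15-17:30 (subtract 5h to convert from UTC+5).
Zara in UTC: 09:15-10:00, 11:30-12:00, 12:15-17:00 (add 4h to convert from UTC-4).
Divya ∩ Wendy: 12:15-13:45, 15:30-18:30.
Divya ∩ Wendy ∩ Callum: 12:15-13:45, 15:30-17:00.
Divya ∩ Wendy ∩ Callum ∩ Ravi: 12:15-13:45, 15:30-17:00.
Divya ∩ Wendy ∩ Callum ∩ Ravi ∩ Zara: 12:15-13:45, 15:30-17:00.
The longest is 12:15-13:45 at 90 minutes.

90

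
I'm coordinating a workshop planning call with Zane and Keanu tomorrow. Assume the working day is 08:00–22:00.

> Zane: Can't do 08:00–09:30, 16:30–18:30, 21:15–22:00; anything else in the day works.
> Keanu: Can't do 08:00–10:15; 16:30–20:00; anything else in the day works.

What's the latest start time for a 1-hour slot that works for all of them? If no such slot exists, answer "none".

20:15

Zane free: 09:30-16:30, 18:30-21:15 (invert busy blocks within the working day).
Keanu free: 10:15-16:30, 20:00-22:00 (invert busy blocks within the working day).
Zane ∩ Keanu: 10:15-16:30, 20:00-21:15.
The last common window of at least 60 minutes is 20:00-21:15; a 60-minute meeting can start as late as 20:15 and still end by 21:15.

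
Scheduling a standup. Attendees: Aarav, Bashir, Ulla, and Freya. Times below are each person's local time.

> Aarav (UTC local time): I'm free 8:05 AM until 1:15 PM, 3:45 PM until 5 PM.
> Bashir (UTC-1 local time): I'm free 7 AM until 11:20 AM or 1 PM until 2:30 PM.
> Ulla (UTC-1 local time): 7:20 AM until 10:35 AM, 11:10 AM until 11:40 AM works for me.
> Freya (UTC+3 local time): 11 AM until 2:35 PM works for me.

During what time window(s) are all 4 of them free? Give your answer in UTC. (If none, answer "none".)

Aarav in UTC: 08:05-13:15, 15:45-17:00.
Bashir in UTC: 08:00-12:20, 14:00-15:30 (add 1h to convert from UTC-1).
Ulla in UTC: 08:20-11:35, 12:10-12:40 (add 1h to convert from UTC-1).
Freya in UTC: 08:00-11:35 (subtract 3h to convert from UTC+3).
Aarav ∩ Bashir: 08:05-12:20.
Aarav ∩ Bashir ∩ Ulla: 08:20-11:35, 12:10-12:20.
Aarav ∩ Bashir ∩ Ulla ∩ Freya: 08:20-11:35.

08:20-11:35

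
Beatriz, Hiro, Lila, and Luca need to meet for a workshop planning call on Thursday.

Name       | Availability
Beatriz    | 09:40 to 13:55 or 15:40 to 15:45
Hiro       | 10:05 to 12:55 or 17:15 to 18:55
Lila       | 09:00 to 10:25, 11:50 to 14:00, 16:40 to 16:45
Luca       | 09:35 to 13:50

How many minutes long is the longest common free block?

65

Beatriz ∩ Hiro: 10:05-12:55.
Beatriz ∩ Hiro ∩ Lila: 10:05-10:25, 11:50-12:55.
Beatriz ∩ Hiro ∩ Lila ∩ Luca: 10:05-10:25, 11:50-12:55.
Those are the intersection windows.
The longest is 11:50-12:55 at 65 minutes.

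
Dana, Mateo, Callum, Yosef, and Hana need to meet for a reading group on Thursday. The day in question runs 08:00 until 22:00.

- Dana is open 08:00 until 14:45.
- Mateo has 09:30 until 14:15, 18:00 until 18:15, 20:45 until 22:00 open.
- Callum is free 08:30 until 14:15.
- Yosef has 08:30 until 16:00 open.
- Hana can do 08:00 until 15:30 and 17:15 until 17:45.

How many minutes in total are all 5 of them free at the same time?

Dana ∩ Mateo: 09:30-14:15.
Dana ∩ Mateo ∩ Callum: 09:30-14:15.
Dana ∩ Mateo ∩ Callum ∩ Yosef: 09:30-14:15.
Dana ∩ Mateo ∩ Callum ∩ Yosef ∩ Hana: 09:30-14:15.
That's a single block of 285 minutes.

285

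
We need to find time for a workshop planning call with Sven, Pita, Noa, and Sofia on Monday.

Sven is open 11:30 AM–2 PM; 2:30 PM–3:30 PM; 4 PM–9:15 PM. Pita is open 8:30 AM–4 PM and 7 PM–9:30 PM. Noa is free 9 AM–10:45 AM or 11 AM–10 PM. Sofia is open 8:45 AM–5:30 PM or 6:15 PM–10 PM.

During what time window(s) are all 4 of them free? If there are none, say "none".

Sven ∩ Pita: 11:30-14:00, 14:30-15:30, 19:00-21:15.
Sven ∩ Pita ∩ Noa: 11:30-14:00, 14:30-15:30, 19:00-21:15.
Sven ∩ Pita ∩ Noa ∩ Sofia: 11:30-14:00, 14:30-15:30, 19:00-21:15.
So the common availability across everyone is 11:30-14:00, 14:30-15:30, 19:00-21:15.

11:30-14:00, 14:30-15:30, 19:00-21:15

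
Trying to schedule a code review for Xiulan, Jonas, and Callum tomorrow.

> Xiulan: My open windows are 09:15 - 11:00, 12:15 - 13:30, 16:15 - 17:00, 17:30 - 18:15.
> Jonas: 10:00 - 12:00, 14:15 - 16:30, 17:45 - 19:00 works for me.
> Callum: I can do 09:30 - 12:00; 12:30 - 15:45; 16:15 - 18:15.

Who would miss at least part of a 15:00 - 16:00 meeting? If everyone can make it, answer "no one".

Xiulan: not fully free for 15:00-16:00. Jonas: free for 15:00-16:00. Callum: not fully free for 15:00-16:00.

Callum, Xiulan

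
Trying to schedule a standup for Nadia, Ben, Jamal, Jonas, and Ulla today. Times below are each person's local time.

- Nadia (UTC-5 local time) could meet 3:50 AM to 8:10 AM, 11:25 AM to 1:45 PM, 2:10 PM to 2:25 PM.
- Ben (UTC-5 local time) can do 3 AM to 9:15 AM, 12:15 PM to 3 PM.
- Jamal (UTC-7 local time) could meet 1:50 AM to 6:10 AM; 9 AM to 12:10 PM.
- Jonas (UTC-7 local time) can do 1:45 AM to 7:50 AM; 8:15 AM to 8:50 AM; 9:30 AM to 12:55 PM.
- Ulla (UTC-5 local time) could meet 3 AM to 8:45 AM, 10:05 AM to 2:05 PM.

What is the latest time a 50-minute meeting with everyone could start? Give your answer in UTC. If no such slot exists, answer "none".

Nadia in UTC: 08:50-13:10, 16:25-18:45, 19:10-19:25 (add 5h to convert from UTC-5).
Ben in UTC: 08:00-14:15, 17:15-20:00 (add 5h to convert from UTC-5).
Jamal in UTC: 08:50-13:10, 16:00-19:10 (add 7h to convert from UTC-7).
Jonas in UTC: 08:45-14:50, 15:15-15:50, 16:30-19:55 (add 7h to convert from UTC-7).
Ulla in UTC: 08:00-13:45, 15:05-19:05 (add 5h to convert from UTC-5).
Nadia ∩ Ben: 08:50-13:10, 17:15-18:45, 19:10-19:25.
Nadia ∩ Ben ∩ Jamal: 08:50-13:10, 17:15-18:45.
Nadia ∩ Ben ∩ Jamal ∩ Jonas: 08:50-13:10, 17:15-18:45.
Nadia ∩ Ben ∩ Jamal ∩ Jonas ∩ Ulla: 08:50-13:10, 17:15-18:45.
The last common window of at least 50 minutes is 17:15-18:45; a 50-minute meeting can start as late as 17:55 and still end by 18:45.

17:55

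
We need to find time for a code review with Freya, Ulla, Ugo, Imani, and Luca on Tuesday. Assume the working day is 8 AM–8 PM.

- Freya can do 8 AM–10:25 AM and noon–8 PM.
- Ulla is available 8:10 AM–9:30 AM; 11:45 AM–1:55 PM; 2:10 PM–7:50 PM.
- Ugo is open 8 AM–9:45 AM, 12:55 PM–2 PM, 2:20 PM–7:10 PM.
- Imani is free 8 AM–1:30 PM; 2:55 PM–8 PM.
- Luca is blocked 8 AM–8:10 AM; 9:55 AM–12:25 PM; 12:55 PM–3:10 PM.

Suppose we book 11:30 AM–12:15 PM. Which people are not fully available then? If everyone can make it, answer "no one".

Freya, Luca, Ugo, Ulla

Freya free: 08:00-10:25, 12:00-20:00.
Ulla free: 08:10-09:30, 11:45-13:55, 14:10-19:50.
Ugo free: 08:00-09:45, 12:55-14:00, 14:20-19:10.
Imani free: 08:00-13:30, 14:55-20:00.
Luca free: 08:10-09:55, 12:25-12:55, 15:10-20:00 (invert busy blocks within the working day).
Freya: not fully free for 11:30-12:15. Ulla: not fully free for 11:30-12:15. Ugo: not fully free for 11:30-12:15. Imani: free for 11:30-12:15. Luca: not fully free for 11:30-12:15.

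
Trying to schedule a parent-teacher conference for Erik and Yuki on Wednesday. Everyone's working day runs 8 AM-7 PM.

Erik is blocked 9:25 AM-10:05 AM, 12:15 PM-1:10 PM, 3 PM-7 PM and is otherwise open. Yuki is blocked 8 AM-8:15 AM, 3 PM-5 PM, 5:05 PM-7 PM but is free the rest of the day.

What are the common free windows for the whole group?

Erik free: 08:00-09:25, 10:05-12:15, 13:10-15:00 (invert busy blocks within the working day).
Yuki free: 08:15-15:00, 17:00-17:05 (invert busy blocks within the working day).
Erik ∩ Yuki: 08:15-09:25, 10:05-12:15, 13:10-15:00.
So the common availability across everyone is 08:15-09:25, 10:05-12:15, 13:10-15:00.

08:15-09:25, 10:05-12:15, 13:10-15:00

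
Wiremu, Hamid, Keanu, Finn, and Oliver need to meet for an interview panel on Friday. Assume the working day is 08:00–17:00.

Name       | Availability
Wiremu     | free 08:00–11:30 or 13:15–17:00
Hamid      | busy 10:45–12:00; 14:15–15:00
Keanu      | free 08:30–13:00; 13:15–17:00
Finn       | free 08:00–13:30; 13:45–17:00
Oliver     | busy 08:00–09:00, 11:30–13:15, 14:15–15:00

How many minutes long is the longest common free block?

Wiremu free: 08:00-11:30, 13:15-17:00.
Hamid free: 08:00-10:45, 12:00-14:15, 15:00-17:00 (invert busy blocks within the working day).
Keanu free: 08:30-13:00, 13:15-17:00.
Finn free: 08:00-13:30, 13:45-17:00.
Oliver free: 09:00-11:30, 13:15-14:15, 15:00-17:00 (invert busy blocks within the working day).
Wiremu ∩ Hamid: 08:00-10:45, 13:15-14:15, 15:00-17:00.
Wiremu ∩ Hamid ∩ Keanu: 08:30-10:45, 13:15-14:15, 15:00-17:00.
Wiremu ∩ Hamid ∩ Keanu ∩ Finn: 08:30-10:45, 13:15-13:30, 13:45-14:15, 15:00-17:00.
Wiremu ∩ Hamid ∩ Keanu ∩ Finn ∩ Oliver: 09:00-10:45, 13:15-13:30, 13:45-14:15, 15:00-17:00.
The longest is 15:00-17:00 at 120 minutes.

120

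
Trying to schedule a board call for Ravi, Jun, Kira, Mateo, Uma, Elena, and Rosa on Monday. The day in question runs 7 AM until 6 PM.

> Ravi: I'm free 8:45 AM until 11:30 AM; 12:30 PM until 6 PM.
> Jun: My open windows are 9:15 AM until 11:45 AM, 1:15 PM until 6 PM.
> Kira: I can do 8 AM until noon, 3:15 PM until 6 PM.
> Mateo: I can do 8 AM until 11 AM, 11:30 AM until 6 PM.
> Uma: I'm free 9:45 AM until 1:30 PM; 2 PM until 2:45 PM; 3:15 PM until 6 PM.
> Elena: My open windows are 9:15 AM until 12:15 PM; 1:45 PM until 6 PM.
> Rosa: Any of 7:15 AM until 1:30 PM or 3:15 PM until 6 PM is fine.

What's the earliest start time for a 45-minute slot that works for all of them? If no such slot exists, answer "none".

Ravi ∩ Jun: 09:15-11:30, 13:15-18:00.
Ravi ∩ Jun ∩ Kira: 09:15-11:30, 15:15-18:00.
Ravi ∩ Jun ∩ Kira ∩ Mateo: 09:15-11:00, 15:15-18:00.
Ravi ∩ Jun ∩ Kira ∩ Mateo ∩ Uma: 09:45-11:00, 15:15-18:00.
Ravi ∩ Jun ∩ Kira ∩ Mateo ∩ Uma ∩ Elena: 09:45-11:00, 15:15-18:00.
Ravi ∩ Jun ∩ Kira ∩ Mateo ∩ Uma ∩ Elena ∩ Rosa: 09:45-11:00, 15:15-18:00.
The first common window of at least 45 minutes is 09:45-11:00, so the earliest start is 09:45.

09:45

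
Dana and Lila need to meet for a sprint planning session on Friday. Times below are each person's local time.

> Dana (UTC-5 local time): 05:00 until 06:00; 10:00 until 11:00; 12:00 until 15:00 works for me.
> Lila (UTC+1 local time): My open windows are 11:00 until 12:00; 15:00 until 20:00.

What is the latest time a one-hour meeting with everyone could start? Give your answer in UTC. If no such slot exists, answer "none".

18:00

Dana in UTC: 10:00-11:00, 15:00-16:00, 17:00-20:00 (add 5h to convert from UTC-5).
Lila in UTC: 10:00-11:00, 14:00-19:00 (subtract 1h to convert from UTC+1).
Dana ∩ Lila: 10:00-11:00, 15:00-16:00, 17:00-19:00.
So the common availability across everyone is 10:00-11:00, 15:00-16:00, 17:00-19:00.
The last common window of at least 60 minutes is 17:00-19:00; a 60-minute meeting can start as late as 18:00 and still end by 19:00.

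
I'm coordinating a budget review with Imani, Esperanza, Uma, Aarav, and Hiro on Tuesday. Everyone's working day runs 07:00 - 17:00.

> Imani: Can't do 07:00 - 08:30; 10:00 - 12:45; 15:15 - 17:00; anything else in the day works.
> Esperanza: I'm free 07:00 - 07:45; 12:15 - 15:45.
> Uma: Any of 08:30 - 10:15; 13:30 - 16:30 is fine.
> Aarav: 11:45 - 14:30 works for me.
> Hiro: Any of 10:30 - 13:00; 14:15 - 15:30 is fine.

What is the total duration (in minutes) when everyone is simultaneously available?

Imani free: 08:30-10:00, 12:45-15:15 (invert busy blocks within the working day).
Esperanza free: 07:00-07:45, 12:15-15:45.
Uma free: 08:30-10:15, 13:30-16:30.
Aarav free: 11:45-14:30.
Hiro free: 10:30-13:00, 14:15-15:30.
Imani ∩ Esperanza: 12:45-15:15.
Imani ∩ Esperanza ∩ Uma: 13:30-15:15.
Imani ∩ Esperanza ∩ Uma ∩ Aarav: 13:30-14:30.
Imani ∩ Esperanza ∩ Uma ∩ Aarav ∩ Hiro: 14:15-14:30.
That's a single block of 15 minutes.

15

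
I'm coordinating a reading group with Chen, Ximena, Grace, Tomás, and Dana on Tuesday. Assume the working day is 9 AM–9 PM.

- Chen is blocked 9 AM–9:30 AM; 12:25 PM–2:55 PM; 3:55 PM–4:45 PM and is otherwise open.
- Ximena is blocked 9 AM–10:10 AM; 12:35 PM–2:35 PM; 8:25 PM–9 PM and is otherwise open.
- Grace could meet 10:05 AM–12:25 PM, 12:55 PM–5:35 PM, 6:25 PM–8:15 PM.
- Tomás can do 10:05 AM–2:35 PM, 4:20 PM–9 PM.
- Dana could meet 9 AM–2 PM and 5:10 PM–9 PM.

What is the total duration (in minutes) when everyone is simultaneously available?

270

Chen free: 09:30-12:25, 14:55-15:55, 16:45-21:00 (invert busy blocks within the working day).
Ximena free: 10:10-12:35, 14:35-20:25 (invert busy blocks within the working day).
Grace free: 10:05-12:25, 12:55-17:35, 18:25-20:15.
Tomás free: 10:05-14:35, 16:20-21:00.
Dana free: 09:00-14:00, 17:10-21:00.
Chen ∩ Ximena: 10:10-12:25, 14:55-15:55, 16:45-20:25.
Chen ∩ Ximena ∩ Grace: 10:10-12:25, 14:55-15:55, 16:45-17:35, 18:25-20:15.
Chen ∩ Ximena ∩ Grace ∩ Tomás: 10:10-12:25, 16:45-17:35, 18:25-20:15.
Chen ∩ Ximena ∩ Grace ∩ Tomás ∩ Dana: 10:10-12:25, 17:10-17:35, 18:25-20:15.
Summing the common windows: 135 + 25 + 110 = 270 minutes.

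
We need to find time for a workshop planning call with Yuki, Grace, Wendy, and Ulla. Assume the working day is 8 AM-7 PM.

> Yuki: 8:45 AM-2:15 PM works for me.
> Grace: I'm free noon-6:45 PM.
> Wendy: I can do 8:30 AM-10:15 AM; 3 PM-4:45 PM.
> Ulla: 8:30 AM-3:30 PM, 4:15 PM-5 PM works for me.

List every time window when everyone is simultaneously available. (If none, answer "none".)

Yuki ∩ Grace: 12:00-14:15.
Yuki ∩ Grace ∩ Wendy: ∅.
Yuki ∩ Grace ∩ Wendy ∩ Ulla: ∅.
There is no time when everyone is free.

none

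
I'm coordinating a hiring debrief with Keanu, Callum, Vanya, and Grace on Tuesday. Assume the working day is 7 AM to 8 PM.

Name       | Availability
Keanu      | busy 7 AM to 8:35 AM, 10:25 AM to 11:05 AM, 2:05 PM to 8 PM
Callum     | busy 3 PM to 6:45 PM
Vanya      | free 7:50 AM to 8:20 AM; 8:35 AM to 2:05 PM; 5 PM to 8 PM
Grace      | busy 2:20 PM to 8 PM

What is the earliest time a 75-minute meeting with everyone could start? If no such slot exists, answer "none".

08:35

Keanu free: 08:35-10:25, 11:05-14:05 (invert busy blocks within the working day).
Callum free: 07:00-15:00, 18:45-20:00 (invert busy blocks within the working day).
Vanya free: 07:50-08:20, 08:35-14:05, 17:00-20:00.
Grace free: 07:00-14:20 (invert busy blocks within the working day).
Keanu ∩ Callum: 08:35-10:25, 11:05-14:05.
Keanu ∩ Callum ∩ Vanya: 08:35-10:25, 11:05-14:05.
Keanu ∩ Callum ∩ Vanya ∩ Grace: 08:35-10:25, 11:05-14:05.
So the common availability across everyone is 08:35-10:25, 11:05-14:05.
The first common window of at least 75 minutes is 08:35-10:25, so the earliest start is 08:35.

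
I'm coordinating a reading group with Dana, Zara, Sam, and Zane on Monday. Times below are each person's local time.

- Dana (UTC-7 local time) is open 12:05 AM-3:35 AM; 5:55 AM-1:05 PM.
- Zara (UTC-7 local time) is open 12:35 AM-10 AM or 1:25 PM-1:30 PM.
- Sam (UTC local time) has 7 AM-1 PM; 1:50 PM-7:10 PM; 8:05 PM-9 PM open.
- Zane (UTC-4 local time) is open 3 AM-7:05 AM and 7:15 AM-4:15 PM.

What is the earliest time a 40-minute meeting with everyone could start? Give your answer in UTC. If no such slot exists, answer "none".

07:35

Dana in UTC: 07:05-10:35, 12:55-20:05 (add 7h to convert from UTC-7).
Zara in UTC: 07:35-17:00, 20:25-20:30 (add 7h to convert from UTC-7).
Sam in UTC: 07:00-13:00, 13:50-19:10, 20:05-21:00.
Zane in UTC: 07:00-11:05, 11:15-20:15 (add 4h to convert from UTC-4).
Dana ∩ Zara: 07:35-10:35, 12:55-17:00.
Dana ∩ Zara ∩ Sam: 07:35-10:35, 12:55-13:00, 13:50-17:00.
Dana ∩ Zara ∩ Sam ∩ Zane: 07:35-10:35, 12:55-13:00, 13:50-17:00.
So the common availability across everyone is 07:35-10:35, 12:55-13:00, 13:50-17:00.
The first common window of at least 40 minutes is 07:35-10:35, so the earliest start is 07:35.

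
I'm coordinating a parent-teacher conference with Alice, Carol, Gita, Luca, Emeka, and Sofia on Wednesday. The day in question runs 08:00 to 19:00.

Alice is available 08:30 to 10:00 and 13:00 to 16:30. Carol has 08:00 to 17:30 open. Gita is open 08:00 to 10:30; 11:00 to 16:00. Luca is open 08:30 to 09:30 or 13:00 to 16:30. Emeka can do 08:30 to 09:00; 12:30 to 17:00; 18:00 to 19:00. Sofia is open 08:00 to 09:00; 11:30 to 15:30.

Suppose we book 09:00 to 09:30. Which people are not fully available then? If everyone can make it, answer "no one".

Emeka, Sofia

Alice: free for 09:00-09:30. Carol: free for 09:00-09:30. Gita: free for 09:00-09:30. Luca: free for 09:00-09:30. Emeka: not fully free for 09:00-09:30. Sofia: not fully free for 09:00-09:30.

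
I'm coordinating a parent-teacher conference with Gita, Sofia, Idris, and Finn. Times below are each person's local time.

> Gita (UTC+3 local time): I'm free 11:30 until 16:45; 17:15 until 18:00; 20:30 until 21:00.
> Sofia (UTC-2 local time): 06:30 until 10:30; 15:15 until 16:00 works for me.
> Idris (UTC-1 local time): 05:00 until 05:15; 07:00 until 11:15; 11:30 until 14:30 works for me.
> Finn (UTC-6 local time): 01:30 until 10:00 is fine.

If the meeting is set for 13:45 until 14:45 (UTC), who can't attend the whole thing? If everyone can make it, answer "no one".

Gita, Sofia

Gita in UTC: 08:30-13:45, 14:15-15:00, 17:30-18:00 (subtract 3h to convert from UTC+3).
Sofia in UTC: 08:30-12:30, 17:15-18:00 (add 2h to convert from UTC-2).
Idris in UTC: 06:00-06:15, 08:00-12:15, 12:30-15:30 (add 1h to convert from UTC-1).
Finn in UTC: 07:30-16:00 (add 6h to convert from UTC-6).
Gita: not fully free for 13:45-14:45. Sofia: not fully free for 13:45-14:45. Idris: free for 13:45-14:45. Finn: free for 13:45-14:45.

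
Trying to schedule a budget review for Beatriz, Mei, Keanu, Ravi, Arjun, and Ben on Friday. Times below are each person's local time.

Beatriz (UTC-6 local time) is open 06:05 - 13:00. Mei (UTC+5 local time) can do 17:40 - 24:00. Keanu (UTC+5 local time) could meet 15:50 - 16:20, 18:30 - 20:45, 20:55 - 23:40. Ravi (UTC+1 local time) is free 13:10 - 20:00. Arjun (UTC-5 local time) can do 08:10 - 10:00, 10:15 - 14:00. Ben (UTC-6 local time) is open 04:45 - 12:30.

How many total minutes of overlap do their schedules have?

275

Beatriz in UTC: 12:05-19:00 (add 6h to convert from UTC-6).
Mei in UTC: 12:40-19:00 (subtract 5h to convert from UTC+5).
Keanu in UTC: 10:50-11:20, 13:30-15:45, 15:55-18:40 (subtract 5h to convert from UTC+5).
Ravi in UTC: 12:10-19:00 (subtract 1h to convert from UTC+1).
Arjun in UTC: 13:10-15:00, 15:15-19:00 (add 5h to convert from UTC-5).
Ben in UTC: 10:45-18:30 (add 6h to convert from UTC-6).
Beatriz ∩ Mei: 12:40-19:00.
Beatriz ∩ Mei ∩ Keanu: 13:30-15:45, 15:55-18:40.
Beatriz ∩ Mei ∩ Keanu ∩ Ravi: 13:30-15:45, 15:55-18:40.
Beatriz ∩ Mei ∩ Keanu ∩ Ravi ∩ Arjun: 13:30-15:00, 15:15-15:45, 15:55-18:40.
Beatriz ∩ Mei ∩ Keanu ∩ Ravi ∩ Arjun ∩ Ben: 13:30-15:00, 15:15-15:45, 15:55-18:30.
Summing the common windows: 90 + 30 + 155 = 275 minutes.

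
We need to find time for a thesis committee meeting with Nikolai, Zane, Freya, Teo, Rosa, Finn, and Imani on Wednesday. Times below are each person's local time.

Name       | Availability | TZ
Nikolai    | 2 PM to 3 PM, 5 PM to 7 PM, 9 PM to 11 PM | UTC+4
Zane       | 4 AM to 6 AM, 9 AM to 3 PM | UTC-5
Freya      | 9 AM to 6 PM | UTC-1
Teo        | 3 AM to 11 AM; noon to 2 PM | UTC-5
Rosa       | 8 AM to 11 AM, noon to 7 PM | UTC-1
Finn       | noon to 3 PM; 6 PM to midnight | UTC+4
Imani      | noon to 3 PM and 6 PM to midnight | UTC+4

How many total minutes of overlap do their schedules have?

Nikolai in UTC: 10:00-11:00, 13:00-15:00, 17:00-19:00 (subtract 4h to convert from UTC+4).
Zane in UTC: 09:00-11:00, 14:00-20:00 (add 5h to convert from UTC-5).
Freya in UTC: 10:00-19:00 (add 1h to convert from UTC-1).
Teo in UTC: 08:00-16:00, 17:00-19:00 (add 5h to convert from UTC-5).
Rosa in UTC: 09:00-12:00, 13:00-20:00 (add 1h to convert from UTC-1).
Finn in UTC: 08:00-11:00, 14:00-20:00 (subtract 4h to convert from UTC+4).
Imani in UTC: 08:00-11:00, 14:00-20:00 (subtract 4h to convert from UTC+4).
Nikolai ∩ Zane: 10:00-11:00, 14:00-15:00, 17:00-19:00.
Nikolai ∩ Zane ∩ Freya: 10:00-11:00, 14:00-15:00, 17:00-19:00.
Nikolai ∩ Zane ∩ Freya ∩ Teo: 10:00-11:00, 14:00-15:00, 17:00-19:00.
Nikolai ∩ Zane ∩ Freya ∩ Teo ∩ Rosa: 10:00-11:00, 14:00-15:00, 17:00-19:00.
Nikolai ∩ Zane ∩ Freya ∩ Teo ∩ Rosa ∩ Finn: 10:00-11:00, 14:00-15:00, 17:00-19:00.
Nikolai ∩ Zane ∩ Freya ∩ Teo ∩ Rosa ∩ Finn ∩ Imani: 10:00-11:00, 14:00-15:00, 17:00-19:00.
Summing the common windows: 60 + 60 + 120 = 240 minutes.

240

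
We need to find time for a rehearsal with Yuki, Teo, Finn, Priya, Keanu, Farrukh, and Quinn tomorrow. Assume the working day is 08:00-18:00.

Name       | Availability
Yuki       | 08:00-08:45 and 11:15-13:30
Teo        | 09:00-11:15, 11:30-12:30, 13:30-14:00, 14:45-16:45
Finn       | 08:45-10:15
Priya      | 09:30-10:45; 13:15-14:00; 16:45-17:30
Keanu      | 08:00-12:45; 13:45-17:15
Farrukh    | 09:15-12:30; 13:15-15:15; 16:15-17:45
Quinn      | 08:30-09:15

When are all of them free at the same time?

Yuki ∩ Teo: 11:30-12:30.
Yuki ∩ Teo ∩ Finn: ∅.
Yuki ∩ Teo ∩ Finn ∩ Priya: ∅.
Yuki ∩ Teo ∩ Finn ∩ Priya ∩ Keanu: ∅.
Yuki ∩ Teo ∩ Finn ∩ Priya ∩ Keanu ∩ Farrukh: ∅.
Yuki ∩ Teo ∩ Finn ∩ Priya ∩ Keanu ∩ Farrukh ∩ Quinn: ∅.
There is no time when everyone is free.

none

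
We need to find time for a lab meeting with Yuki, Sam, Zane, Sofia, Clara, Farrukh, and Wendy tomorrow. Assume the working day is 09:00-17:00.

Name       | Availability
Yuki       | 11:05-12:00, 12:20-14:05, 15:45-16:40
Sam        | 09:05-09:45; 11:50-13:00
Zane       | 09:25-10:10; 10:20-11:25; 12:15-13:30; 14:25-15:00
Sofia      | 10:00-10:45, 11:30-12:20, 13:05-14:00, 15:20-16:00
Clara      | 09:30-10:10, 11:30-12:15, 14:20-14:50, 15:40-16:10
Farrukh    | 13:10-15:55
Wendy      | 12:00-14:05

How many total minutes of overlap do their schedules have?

0

Yuki ∩ Sam: 11:50-12:00, 12:20-13:00.
Yuki ∩ Sam ∩ Zane: 12:20-13:00.
Yuki ∩ Sam ∩ Zane ∩ Sofia: ∅.
Yuki ∩ Sam ∩ Zane ∩ Sofia ∩ Clara: ∅.
Yuki ∩ Sam ∩ Zane ∩ Sofia ∩ Clara ∩ Farrukh: ∅.
Yuki ∩ Sam ∩ Zane ∩ Sofia ∩ Clara ∩ Farrukh ∩ Wendy: ∅.
There is no time when everyone is free.
There is no common window, so the total is 0 minutes.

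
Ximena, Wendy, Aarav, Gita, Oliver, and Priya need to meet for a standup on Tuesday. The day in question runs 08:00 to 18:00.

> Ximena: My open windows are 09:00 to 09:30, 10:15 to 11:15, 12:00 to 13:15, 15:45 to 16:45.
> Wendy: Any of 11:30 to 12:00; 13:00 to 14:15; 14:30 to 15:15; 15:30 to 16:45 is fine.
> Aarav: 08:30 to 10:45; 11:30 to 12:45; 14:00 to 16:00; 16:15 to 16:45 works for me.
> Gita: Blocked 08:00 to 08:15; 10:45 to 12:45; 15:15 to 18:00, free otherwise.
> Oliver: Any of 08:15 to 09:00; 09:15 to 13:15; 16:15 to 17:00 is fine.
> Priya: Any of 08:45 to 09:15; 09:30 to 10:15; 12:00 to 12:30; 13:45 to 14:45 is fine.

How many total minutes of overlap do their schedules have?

Ximena free: 09:00-09:30, 10:15-11:15, 12:00-13:15, 15:45-16:45.
Wendy free: 11:30-12:00, 13:00-14:15, 14:30-15:15, 15:30-16:45.
Aarav free: 08:30-10:45, 11:30-12:45, 14:00-16:00, 16:15-16:45.
Gita free: 08:15-10:45, 12:45-15:15 (invert busy blocks within the working day).
Oliver free: 08:15-09:00, 09:15-13:15, 16:15-17:00.
Priya free: 08:45-09:15, 09:30-10:15, 12:00-12:30, 13:45-14:45.
Ximena ∩ Wendy: 13:00-13:15, 15:45-16:45.
Ximena ∩ Wendy ∩ Aarav: 15:45-16:00, 16:15-16:45.
Ximena ∩ Wendy ∩ Aarav ∩ Gita: ∅.
Ximena ∩ Wendy ∩ Aarav ∩ Gita ∩ Oliver: ∅.
Ximena ∩ Wendy ∩ Aarav ∩ Gita ∩ Oliver ∩ Priya: ∅.
There is no time when everyone is free.
There is no common window, so the total is 0 minutes.

0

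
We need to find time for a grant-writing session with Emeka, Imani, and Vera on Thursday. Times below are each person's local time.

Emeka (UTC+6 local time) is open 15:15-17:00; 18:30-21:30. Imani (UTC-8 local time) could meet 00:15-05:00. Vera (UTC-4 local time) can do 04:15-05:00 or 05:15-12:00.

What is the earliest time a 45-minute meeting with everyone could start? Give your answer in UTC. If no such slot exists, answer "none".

Emeka in UTC: 09:15-11:00, 12:30-15:30 (subtract 6h to convert from UTC+6).
Imani in UTC: 08:15-13:00 (add 8h to convert from UTC-8).
Vera in UTC: 08:15-09:00, 09:15-16:00 (add 4h to convert from UTC-4).
Emeka ∩ Imani: 09:15-11:00, 12:30-13:00.
Emeka ∩ Imani ∩ Vera: 09:15-11:00, 12:30-13:00.
The first common window of at least 45 minutes is 09:15-11:00, so the earliest start is 09:15.

09:15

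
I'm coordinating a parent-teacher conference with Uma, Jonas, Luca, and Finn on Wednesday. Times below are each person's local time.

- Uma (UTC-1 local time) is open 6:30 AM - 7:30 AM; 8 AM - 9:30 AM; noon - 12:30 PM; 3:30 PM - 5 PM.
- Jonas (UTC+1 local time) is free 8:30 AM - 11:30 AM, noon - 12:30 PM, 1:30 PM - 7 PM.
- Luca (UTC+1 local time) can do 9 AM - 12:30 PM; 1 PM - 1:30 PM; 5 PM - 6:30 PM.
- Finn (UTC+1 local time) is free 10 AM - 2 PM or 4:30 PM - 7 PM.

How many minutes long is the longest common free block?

Uma in UTC: 07:30-08:30, 09:00-10:30, 13:00-13:30, 16:30-18:00 (add 1h to convert from UTC-1).
Jonas in UTC: 07:30-10:30, 11:00-11:30, 12:30-18:00 (subtract 1h to convert from UTC+1).
Luca in UTC: 08:00-11:30, 12:00-12:30, 16:00-17:30 (subtract 1h to convert from UTC+1).
Finn in UTC: 09:00-13:00, 15:30-18:00 (subtract 1h to convert from UTC+1).
Uma ∩ Jonas: 07:30-08:30, 09:00-10:30, 13:00-13:30, 16:30-18:00.
Uma ∩ Jonas ∩ Luca: 08:00-08:30, 09:00-10:30, 16:30-17:30.
Uma ∩ Jonas ∩ Luca ∩ Finn: 09:00-10:30, 16:30-17:30.
The longest is 09:00-10:30 at 90 minutes.

90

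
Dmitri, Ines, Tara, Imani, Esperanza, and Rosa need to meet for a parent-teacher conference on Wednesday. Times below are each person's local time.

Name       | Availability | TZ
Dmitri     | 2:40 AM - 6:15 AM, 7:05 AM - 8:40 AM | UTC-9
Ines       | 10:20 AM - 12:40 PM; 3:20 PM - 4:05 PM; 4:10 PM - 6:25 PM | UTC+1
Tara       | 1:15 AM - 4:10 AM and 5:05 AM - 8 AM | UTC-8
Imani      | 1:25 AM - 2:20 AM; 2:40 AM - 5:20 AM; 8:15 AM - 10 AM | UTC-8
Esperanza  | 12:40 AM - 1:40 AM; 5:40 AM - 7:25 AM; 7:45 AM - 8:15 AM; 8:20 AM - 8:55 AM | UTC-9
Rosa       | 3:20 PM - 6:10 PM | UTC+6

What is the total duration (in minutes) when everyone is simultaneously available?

Dmitri in UTC: 11:40-15:15, 16:05-17:40 (add 9h to convert from UTC-9).
Ines in UTC: 09:20-11:40, 14:20-15:05, 15:10-17:25 (subtract 1h to convert from UTC+1).
Tara in UTC: 09:15-12:10, 13:05-16:00 (add 8h to convert from UTC-8).
Imani in UTC: 09:25-10:20, 10:40-13:20, 16:15-18:00 (add 8h to convert from UTC-8).
Esperanza in UTC: 09:40-10:40, 14:40-16:25, 16:45-17:15, 17:20-17:55 (add 9h to convert from UTC-9).
Rosa in UTC: 09:20-12:10 (subtract 6h to convert from UTC+6).
Dmitri ∩ Ines: 14:20-15:05, 15:10-15:15, 16:05-17:25.
Dmitri ∩ Ines ∩ Tara: 14:20-15:05, 15:10-15:15.
Dmitri ∩ Ines ∩ Tara ∩ Imani: ∅.
Dmitri ∩ Ines ∩ Tara ∩ Imani ∩ Esperanza: ∅.
Dmitri ∩ Ines ∩ Tara ∩ Imani ∩ Esperanza ∩ Rosa: ∅.
There is no time when everyone is free.
There is no common window, so the total is 0 minutes.

0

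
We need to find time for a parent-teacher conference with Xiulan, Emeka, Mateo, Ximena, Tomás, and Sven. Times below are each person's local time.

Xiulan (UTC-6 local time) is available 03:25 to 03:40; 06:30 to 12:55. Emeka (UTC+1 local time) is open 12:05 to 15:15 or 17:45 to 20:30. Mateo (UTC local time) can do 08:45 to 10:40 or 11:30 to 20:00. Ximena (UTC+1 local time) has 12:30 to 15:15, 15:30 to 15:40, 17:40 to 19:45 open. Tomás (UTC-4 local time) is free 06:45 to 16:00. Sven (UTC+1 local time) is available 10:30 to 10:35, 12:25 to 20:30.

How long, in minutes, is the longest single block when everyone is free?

Xiulan in UTC: 09:25-09:40, 12:30-18:55 (add 6h to convert from UTC-6).
Emeka in UTC: 11:05-14:15, 16:45-19:30 (subtract 1h to convert from UTC+1).
Mateo in UTC: 08:45-10:40, 11:30-20:00.
Ximena in UTC: 11:30-14:15, 14:30-14:40, 16:40-18:45 (subtract 1h to convert from UTC+1).
Tomás in UTC: 10:45-20:00 (add 4h to convert from UTC-4).
Sven in UTC: 09:30-09:35, 11:25-19:30 (subtract 1h to convert from UTC+1).
Xiulan ∩ Emeka: 12:30-14:15, 16:45-18:55.
Xiulan ∩ Emeka ∩ Mateo: 12:30-14:15, 16:45-18:55.
Xiulan ∩ Emeka ∩ Mateo ∩ Ximena: 12:30-14:15, 16:45-18:45.
Xiulan ∩ Emeka ∩ Mateo ∩ Ximena ∩ Tomás: 12:30-14:15, 16:45-18:45.
Xiulan ∩ Emeka ∩ Mateo ∩ Ximena ∩ Tomás ∩ Sven: 12:30-14:15, 16:45-18:45.
The longest is 16:45-18:45 at 120 minutes.

120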